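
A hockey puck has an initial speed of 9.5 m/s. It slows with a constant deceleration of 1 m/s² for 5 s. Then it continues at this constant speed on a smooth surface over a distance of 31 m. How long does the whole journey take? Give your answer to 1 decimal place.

Phase 1 (decelerating): v₀ = 9.50 m/s, a = -1 m/s².
v = v₀ + at = 9.50 + (-1)(5) = 4.50 m/s
Δx = v₀t + ½at² = 9.50·5 + 0.5·-1·5² = 35.0 m

Phase 2 (constant speed): v₀ = 4.50 m/s, a = 0 m/s².
Constant speed: t = d/v = 31/4.50 = 6.89 s
Total time = 5.00 + 6.89 = 11.9 s

11.9 s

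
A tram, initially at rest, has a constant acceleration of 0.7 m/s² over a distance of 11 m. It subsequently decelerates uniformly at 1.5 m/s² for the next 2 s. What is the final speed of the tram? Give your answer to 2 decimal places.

Phase 1 (accelerating): v₀ = 0 m/s, a = 0.7 m/s².
v² = v₀² + 2aΔx = 0² + 2·0.7·11 = 15.4 → v = 3.92 m/s
t = (v − v₀)/a = (3.92 − 0)/0.7 = 5.61 s

Phase 2 (decelerating): v₀ = 3.92 m/s, a = -1.5 m/s².
v = v₀ + at = 3.92 + (-1.5)(2) = 0.924 m/s
Δx = v₀t + ½at² = 3.92·2 + 0.5·-1.5·2² = 4.85 m
Final speed = 0.924 m/s

0.92 m/s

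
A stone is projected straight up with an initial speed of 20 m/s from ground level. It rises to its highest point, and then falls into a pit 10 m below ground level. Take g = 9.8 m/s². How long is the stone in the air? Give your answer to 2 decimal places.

4.53 s

Phase 1 (rising): v₀ = 20.0 m/s, a = -9.8 m/s².
v = v₀ + at → t = (0 − 20.0) / -9.8 = 2.04 s
v² = v₀² + 2aΔx → Δx = (0² − 20.0²)/(2·-9.8) = 20.4 m

Phase 2 (falling): v₀ = 0 m/s, a = -9.8 m/s².
Falls 30.4 m from rest: t = √(2·30.4/9.8) = 2.49 s; v = g·t = 24.4 m/s.
Total time = 2.04 + 2.49 = 4.53 s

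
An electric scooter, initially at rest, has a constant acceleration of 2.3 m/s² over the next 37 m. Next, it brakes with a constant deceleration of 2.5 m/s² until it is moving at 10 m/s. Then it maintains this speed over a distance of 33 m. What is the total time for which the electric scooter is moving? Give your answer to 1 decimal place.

10.2 s

Phase 1 (accelerating): v₀ = 0 m/s, a = 2.3 m/s².
v² = v₀² + 2aΔx = 0² + 2·2.3·37 = 170 → v = 13.0 m/s
t = (v − v₀)/a = (13.0 − 0)/2.3 = 5.67 s

Phase 2 (decelerating): v₀ = 13.0 m/s, a = -2.5 m/s².
v = v₀ + at → t = (10 − 13.0) / -2.5 = 1.22 s
v² = v₀² + 2aΔx → Δx = (10² − 13.0²)/(2·-2.5) = 14.0 m

Phase 3 (constant speed): v₀ = 10.0 m/s, a = 0 m/s².
Constant speed: t = d/v = 33/10.0 = 3.30 s
Total time = 5.67 + 1.22 + 3.30 = 10.2 s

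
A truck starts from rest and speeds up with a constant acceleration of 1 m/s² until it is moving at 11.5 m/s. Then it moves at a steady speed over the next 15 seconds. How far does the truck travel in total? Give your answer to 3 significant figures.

239 m

Phase 1 (accelerating): v₀ = 0 m/s, a = 1 m/s².
v = v₀ + at → t = (11.5 − 0) / 1 = 11.5 s
v² = v₀² + 2aΔx → Δx = (11.5² − 0²)/(2·1) = 66.1 m

Phase 2 (constant speed): v₀ = 11.5 m/s, a = 0 m/s².
v = v₀ + at = 11.5 + (0)(15) = 11.5 m/s
Δx = v₀t + ½at² = 11.5·15 + 0.5·0·15² = 172 m
Total distance = 66.1 + 172 = 239 m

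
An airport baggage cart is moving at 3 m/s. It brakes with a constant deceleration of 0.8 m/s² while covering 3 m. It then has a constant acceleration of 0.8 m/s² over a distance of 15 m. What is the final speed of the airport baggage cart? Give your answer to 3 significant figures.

5.31 m/s

Phase 1 (decelerating): v₀ = 3.00 m/s, a = -0.8 m/s².
v² = v₀² + 2aΔx = 3.00² + 2·-0.8·3 = 4.20 → v = 2.05 m/s
t = (v − v₀)/a = (2.05 − 3.00)/-0.8 = 1.19 s

Phase 2 (accelerating): v₀ = 2.05 m/s, a = 0.8 m/s².
v² = v₀² + 2aΔx = 2.05² + 2·0.8·15 = 28.2 → v = 5.31 m/s
t = (v − v₀)/a = (5.31 − 2.05)/0.8 = 4.08 s
Final speed = 5.31 m/s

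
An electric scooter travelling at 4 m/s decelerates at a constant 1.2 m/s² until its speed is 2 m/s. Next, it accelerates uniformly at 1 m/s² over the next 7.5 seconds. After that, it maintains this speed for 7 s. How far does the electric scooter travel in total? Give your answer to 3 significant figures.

115 m

Phase 1 (decelerating): v₀ = 4.00 m/s, a = -1.2 m/s².
v = v₀ + at → t = (2 − 4.00) / -1.2 = 1.67 s
v² = v₀² + 2aΔx → Δx = (2² − 4.00²)/(2·-1.2) = 5.00 m

Phase 2 (accelerating): v₀ = 2.00 m/s, a = 1 m/s².
v = v₀ + at = 2.00 + (1)(7.5) = 9.50 m/s
Δx = v₀t + ½at² = 2.00·7.5 + 0.5·1·7.5² = 43.1 m

Phase 3 (constant speed): v₀ = 9.50 m/s, a = 0 m/s².
v = v₀ + at = 9.50 + (0)(7) = 9.50 m/s
Δx = v₀t + ½at² = 9.50·7 + 0.5·0·7² = 66.5 m
Total distance = 5.00 + 43.1 + 66.5 = 115 m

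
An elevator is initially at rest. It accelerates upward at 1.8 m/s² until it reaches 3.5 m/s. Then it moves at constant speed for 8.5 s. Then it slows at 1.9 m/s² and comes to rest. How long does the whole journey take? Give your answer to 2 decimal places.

12.29 s

Phase 1 (accelerating): v₀ = 0 m/s, a = 1.8 m/s².
v = v₀ + at → t = (3.5 − 0) / 1.8 = 1.94 s
v² = v₀² + 2aΔx → Δx = (3.5² − 0²)/(2·1.8) = 3.40 m

Phase 2 (constant speed): v₀ = 3.50 m/s, a = 0 m/s².
v = v₀ + at = 3.50 + (0)(8.5) = 3.50 m/s
Δx = v₀t + ½at² = 3.50·8.5 + 0.5·0·8.5² = 29.8 m

Phase 3 (decelerating): v₀ = 3.50 m/s, a = -1.9 m/s².
v = v₀ + at → t = (0 − 3.50) / -1.9 = 1.84 s
v² = v₀² + 2aΔx → Δx = (0² − 3.50²)/(2·-1.9) = 3.22 m
Total time = 1.94 + 8.50 + 1.84 = 12.3 s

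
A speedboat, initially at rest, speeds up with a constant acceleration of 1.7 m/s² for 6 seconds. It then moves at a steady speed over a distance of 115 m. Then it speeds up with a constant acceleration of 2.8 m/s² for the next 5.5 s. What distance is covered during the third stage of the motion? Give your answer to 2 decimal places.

Phase 1 (accelerating): v₀ = 0 m/s, a = 1.7 m/s².
v = v₀ + at = 0 + (1.7)(6) = 10.2 m/s
Δx = v₀t + ½at² = 0·6 + 0.5·1.7·6² = 30.6 m

Phase 2 (constant speed): v₀ = 10.2 m/s, a = 0 m/s².
Constant speed: t = d/v = 115/10.2 = 11.3 s

Phase 3 (accelerating): v₀ = 10.2 m/s, a = 2.8 m/s².
v = v₀ + at = 10.2 + (2.8)(5.5) = 25.6 m/s
Δx = v₀t + ½at² = 10.2·5.5 + 0.5·2.8·5.5² = 98.4 m
Distance in phase 3 = 98.4 m

98.45 m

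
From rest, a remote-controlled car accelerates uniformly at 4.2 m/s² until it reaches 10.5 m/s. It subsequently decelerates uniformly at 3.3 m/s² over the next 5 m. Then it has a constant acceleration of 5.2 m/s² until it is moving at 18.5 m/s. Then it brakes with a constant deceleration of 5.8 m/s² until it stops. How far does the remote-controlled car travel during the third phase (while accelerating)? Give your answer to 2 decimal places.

Phase 1 (accelerating): v₀ = 0 m/s, a = 4.2 m/s².
v = v₀ + at → t = (10.5 − 0) / 4.2 = 2.50 s
v² = v₀² + 2aΔx → Δx = (10.5² − 0²)/(2·4.2) = 13.1 m

Phase 2 (decelerating): v₀ = 10.5 m/s, a = -3.3 m/s².
v² = v₀² + 2aΔx = 10.5² + 2·-3.3·5 = 77.2 → v = 8.79 m/s
t = (v − v₀)/a = (8.79 − 10.5)/-3.3 = 0.518 s

Phase 3 (accelerating): v₀ = 8.79 m/s, a = 5.2 m/s².
v = v₀ + at → t = (18.5 − 8.79) / 5.2 = 1.87 s
v² = v₀² + 2aΔx → Δx = (18.5² − 8.79²)/(2·5.2) = 25.5 m
Distance in phase 3 = 25.5 m

25.48 m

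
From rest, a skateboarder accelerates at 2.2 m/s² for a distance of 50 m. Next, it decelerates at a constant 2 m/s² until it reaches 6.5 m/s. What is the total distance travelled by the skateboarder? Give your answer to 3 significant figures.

Phase 1 (accelerating): v₀ = 0 m/s, a = 2.2 m/s².
v² = v₀² + 2aΔx = 0² + 2·2.2·50 = 220 → v = 14.8 m/s
t = (v − v₀)/a = (14.8 − 0)/2.2 = 6.74 s

Phase 2 (decelerating): v₀ = 14.8 m/s, a = -2 m/s².
v = v₀ + at → t = (6.5 − 14.8) / -2 = 4.17 s
v² = v₀² + 2aΔx → Δx = (6.5² − 14.8²)/(2·-2) = 44.4 m
Total distance = 50.0 + 44.4 = 94.4 m

94.4 m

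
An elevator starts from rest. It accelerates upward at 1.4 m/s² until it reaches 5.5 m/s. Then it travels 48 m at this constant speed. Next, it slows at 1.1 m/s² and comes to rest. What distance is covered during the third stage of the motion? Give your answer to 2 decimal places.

Phase 1 (accelerating): v₀ = 0 m/s, a = 1.4 m/s².
v = v₀ + at → t = (5.5 − 0) / 1.4 = 3.93 s
v² = v₀² + 2aΔx → Δx = (5.5² − 0²)/(2·1.4) = 10.8 m

Phase 2 (constant speed): v₀ = 5.50 m/s, a = 0 m/s².
Constant speed: t = d/v = 48/5.50 = 8.73 s

Phase 3 (decelerating): v₀ = 5.50 m/s, a = -1.1 m/s².
v = v₀ + at → t = (0 − 5.50) / -1.1 = 5.00 s
v² = v₀² + 2aΔx → Δx = (0² − 5.50²)/(2·-1.1) = 13.7 m
Distance in phase 3 = 13.7 m

13.75 m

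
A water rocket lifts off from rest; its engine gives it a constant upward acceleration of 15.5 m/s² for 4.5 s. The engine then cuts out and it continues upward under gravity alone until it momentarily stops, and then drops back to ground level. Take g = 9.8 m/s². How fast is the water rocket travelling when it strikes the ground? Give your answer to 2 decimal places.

Phase 1 (powered ascent): v₀ = 0 m/s, a = 15.5 m/s².
v = v₀ + at = 0 + (15.5)(4.5) = 69.8 m/s
Δx = v₀t + ½at² = 0·4.5 + 0.5·15.5·4.5² = 157 m

Phase 2 (coasting upward): v₀ = 69.8 m/s, a = -9.8 m/s².
v = v₀ + at → t = (0 − 69.8) / -9.8 = 7.12 s
v² = v₀² + 2aΔx → Δx = (0² − 69.8²)/(2·-9.8) = 248 m

Phase 3 (free fall): v₀ = 0 m/s, a = -9.8 m/s².
Falls 405 m from rest: t = √(2·405/9.8) = 9.09 s; v = g·t = 89.1 m/s.
Impact speed = 89.1 m/s

89.11 m/s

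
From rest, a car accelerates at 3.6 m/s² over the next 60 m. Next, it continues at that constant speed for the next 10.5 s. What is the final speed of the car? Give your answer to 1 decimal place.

Phase 1 (accelerating): v₀ = 0 m/s, a = 3.6 m/s².
v² = v₀² + 2aΔx = 0² + 2·3.6·60 = 432 → v = 20.8 m/s
t = (v − v₀)/a = (20.8 − 0)/3.6 = 5.77 s

Phase 2 (constant speed): v₀ = 20.8 m/s, a = 0 m/s².
v = v₀ + at = 20.8 + (0)(10.5) = 20.8 m/s
Δx = v₀t + ½at² = 20.8·10.5 + 0.5·0·10.5² = 218 m
Final speed = 20.8 m/s

20.8 m/s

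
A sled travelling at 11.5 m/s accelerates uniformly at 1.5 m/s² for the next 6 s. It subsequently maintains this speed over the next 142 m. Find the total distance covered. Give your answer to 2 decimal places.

Phase 1 (accelerating): v₀ = 11.5 m/s, a = 1.5 m/s².
v = v₀ + at = 11.5 + (1.5)(6) = 20.5 m/s
Δx = v₀t + ½at² = 11.5·6 + 0.5·1.5·6² = 96.0 m

Phase 2 (constant speed): v₀ = 20.5 m/s, a = 0 m/s².
Constant speed: t = d/v = 142/20.5 = 6.93 s
Total distance = 96.0 + 142 = 238 m

238.00 m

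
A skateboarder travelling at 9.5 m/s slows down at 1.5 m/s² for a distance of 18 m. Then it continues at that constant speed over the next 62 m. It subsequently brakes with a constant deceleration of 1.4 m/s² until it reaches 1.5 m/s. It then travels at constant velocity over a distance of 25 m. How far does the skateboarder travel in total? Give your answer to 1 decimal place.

117.1 m

Phase 1 (decelerating): v₀ = 9.50 m/s, a = -1.5 m/s².
v² = v₀² + 2aΔx = 9.50² + 2·-1.5·18 = 36.2 → v = 6.02 m/s
t = (v − v₀)/a = (6.02 − 9.50)/-1.5 = 2.32 s

Phase 2 (constant speed): v₀ = 6.02 m/s, a = 0 m/s².
Constant speed: t = d/v = 62/6.02 = 10.3 s

Phase 3 (decelerating): v₀ = 6.02 m/s, a = -1.4 m/s².
v = v₀ + at → t = (1.5 − 6.02) / -1.4 = 3.23 s
v² = v₀² + 2aΔx → Δx = (1.5² − 6.02²)/(2·-1.4) = 12.1 m

Phase 4 (constant speed): v₀ = 1.50 m/s, a = 0 m/s².
Constant speed: t = d/v = 25/1.50 = 16.7 s
Total distance = 18.0 + 62.0 + 12.1 + 25.0 = 117 m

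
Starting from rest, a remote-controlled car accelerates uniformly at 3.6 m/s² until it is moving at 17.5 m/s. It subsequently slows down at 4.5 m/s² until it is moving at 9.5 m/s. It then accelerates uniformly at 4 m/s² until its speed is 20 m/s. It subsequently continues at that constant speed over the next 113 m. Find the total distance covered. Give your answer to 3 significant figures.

218 m

Phase 1 (accelerating): v₀ = 0 m/s, a = 3.6 m/s².
v = v₀ + at → t = (17.5 − 0) / 3.6 = 4.86 s
v² = v₀² + 2aΔx → Δx = (17.5² − 0²)/(2·3.6) = 42.5 m

Phase 2 (decelerating): v₀ = 17.5 m/s, a = -4.5 m/s².
v = v₀ + at → t = (9.5 − 17.5) / -4.5 = 1.78 s
v² = v₀² + 2aΔx → Δx = (9.5² − 17.5²)/(2·-4.5) = 24.0 m

Phase 3 (accelerating): v₀ = 9.50 m/s, a = 4 m/s².
v = v₀ + at → t = (20 − 9.50) / 4 = 2.62 s
v² = v₀² + 2aΔx → Δx = (20² − 9.50²)/(2·4) = 38.7 m

Phase 4 (constant speed): v₀ = 20.0 m/s, a = 0 m/s².
Constant speed: t = d/v = 113/20.0 = 5.65 s
Total distance = 42.5 + 24.0 + 38.7 + 113 = 218 m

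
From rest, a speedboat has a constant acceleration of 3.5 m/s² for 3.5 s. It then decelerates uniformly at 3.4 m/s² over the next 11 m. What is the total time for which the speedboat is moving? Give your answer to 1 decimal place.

4.6 s

Phase 1 (accelerating): v₀ = 0 m/s, a = 3.5 m/s².
v = v₀ + at = 0 + (3.5)(3.5) = 12.2 m/s
Δx = v₀t + ½at² = 0·3.5 + 0.5·3.5·3.5² = 21.4 m

Phase 2 (decelerating): v₀ = 12.2 m/s, a = -3.4 m/s².
v² = v₀² + 2aΔx = 12.2² + 2·-3.4·11 = 75.3 → v = 8.68 m/s
t = (v − v₀)/a = (8.68 − 12.2)/-3.4 = 1.05 s
Total time = 3.50 + 1.05 = 4.55 s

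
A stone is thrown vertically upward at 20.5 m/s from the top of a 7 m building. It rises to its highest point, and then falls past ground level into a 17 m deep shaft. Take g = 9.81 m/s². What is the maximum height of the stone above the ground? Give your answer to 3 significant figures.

Phase 1 (rising): v₀ = 20.5 m/s, a = -9.81 m/s².
v = v₀ + at → t = (0 − 20.5) / -9.81 = 2.09 s
v² = v₀² + 2aΔx → Δx = (0² − 20.5²)/(2·-9.81) = 21.4 m
Maximum height = 7 + 21.4 = 28.4 m

28.4 m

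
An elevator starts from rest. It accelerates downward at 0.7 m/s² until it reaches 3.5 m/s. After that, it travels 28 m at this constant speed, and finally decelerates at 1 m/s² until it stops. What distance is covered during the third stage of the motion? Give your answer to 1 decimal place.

6.1 m

Phase 1 (accelerating): v₀ = 0 m/s, a = 0.7 m/s².
v = v₀ + at → t = (3.5 − 0) / 0.7 = 5.00 s
v² = v₀² + 2aΔx → Δx = (3.5² − 0²)/(2·0.7) = 8.75 m

Phase 2 (constant speed): v₀ = 3.50 m/s, a = 0 m/s².
Constant speed: t = d/v = 28/3.50 = 8.00 s

Phase 3 (decelerating): v₀ = 3.50 m/s, a = -1 m/s².
v = v₀ + at → t = (0 − 3.50) / -1 = 3.50 s
v² = v₀² + 2aΔx → Δx = (0² − 3.50²)/(2·-1) = 6.12 m
Distance in phase 3 = 6.12 m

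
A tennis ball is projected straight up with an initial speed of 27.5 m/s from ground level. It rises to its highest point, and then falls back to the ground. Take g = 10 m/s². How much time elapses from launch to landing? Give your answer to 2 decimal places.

5.50 s

Phase 1 (rising): v₀ = 27.5 m/s, a = -10 m/s².
v = v₀ + at → t = (0 − 27.5) / -10 = 2.75 s
v² = v₀² + 2aΔx → Δx = (0² − 27.5²)/(2·-10) = 37.8 m

Phase 2 (falling): v₀ = 0 m/s, a = -10 m/s².
Falls 37.8 m from rest: t = √(2·37.8/10) = 2.75 s; v = g·t = 27.5 m/s.
Total time = 2.75 + 2.75 = 5.50 s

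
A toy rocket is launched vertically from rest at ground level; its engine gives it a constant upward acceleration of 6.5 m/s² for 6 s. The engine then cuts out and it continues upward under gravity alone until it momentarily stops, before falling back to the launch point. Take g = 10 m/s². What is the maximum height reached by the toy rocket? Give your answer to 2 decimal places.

193.05 m

Phase 1 (powered ascent): v₀ = 0 m/s, a = 6.5 m/s².
v = v₀ + at = 0 + (6.5)(6) = 39.0 m/s
Δx = v₀t + ½at² = 0·6 + 0.5·6.5·6² = 117 m

Phase 2 (coasting upward): v₀ = 39.0 m/s, a = -10 m/s².
v = v₀ + at → t = (0 − 39.0) / -10 = 3.90 s
v² = v₀² + 2aΔx → Δx = (0² − 39.0²)/(2·-10) = 76.0 m
Maximum height = 117 + 76.0 = 193 m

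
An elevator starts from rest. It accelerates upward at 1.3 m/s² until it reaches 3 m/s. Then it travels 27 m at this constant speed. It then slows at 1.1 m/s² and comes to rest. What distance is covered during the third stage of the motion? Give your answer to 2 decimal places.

Phase 1 (accelerating): v₀ = 0 m/s, a = 1.3 m/s².
v = v₀ + at → t = (3 − 0) / 1.3 = 2.31 s
v² = v₀² + 2aΔx → Δx = (3² − 0²)/(2·1.3) = 3.46 m

Phase 2 (constant speed): v₀ = 3.00 m/s, a = 0 m/s².
Constant speed: t = d/v = 27/3.00 = 9.00 s

Phase 3 (decelerating): v₀ = 3.00 m/s, a = -1.1 m/s².
v = v₀ + at → t = (0 − 3.00) / -1.1 = 2.73 s
v² = v₀² + 2aΔx → Δx = (0² − 3.00²)/(2·-1.1) = 4.09 m
Distance in phase 3 = 4.09 m

4.09 m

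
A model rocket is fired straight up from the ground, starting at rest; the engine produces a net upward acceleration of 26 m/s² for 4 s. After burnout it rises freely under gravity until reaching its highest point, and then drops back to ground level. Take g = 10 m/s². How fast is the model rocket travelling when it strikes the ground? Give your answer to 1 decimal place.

Phase 1 (powered ascent): v₀ = 0 m/s, a = 26 m/s².
v = v₀ + at = 0 + (26)(4) = 104 m/s
Δx = v₀t + ½at² = 0·4 + 0.5·26·4² = 208 m

Phase 2 (coasting upward): v₀ = 104 m/s, a = -10 m/s².
v = v₀ + at → t = (0 − 104) / -10 = 10.4 s
v² = v₀² + 2aΔx → Δx = (0² − 104²)/(2·-10) = 541 m

Phase 3 (free fall): v₀ = 0 m/s, a = -10 m/s².
Falls 749 m from rest: t = √(2·749/10) = 12.2 s; v = g·t = 122 m/s.
Impact speed = 122 m/s

122.4 m/s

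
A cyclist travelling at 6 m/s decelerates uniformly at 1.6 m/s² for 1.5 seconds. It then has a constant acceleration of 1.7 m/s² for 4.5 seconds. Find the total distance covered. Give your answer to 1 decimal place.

40.6 m

Phase 1 (decelerating): v₀ = 6.00 m/s, a = -1.6 m/s².
v = v₀ + at = 6.00 + (-1.6)(1.5) = 3.60 m/s
Δx = v₀t + ½at² = 6.00·1.5 + 0.5·-1.6·1.5² = 7.20 m

Phase 2 (accelerating): v₀ = 3.60 m/s, a = 1.7 m/s².
v = v₀ + at = 3.60 + (1.7)(4.5) = 11.2 m/s
Δx = v₀t + ½at² = 3.60·4.5 + 0.5·1.7·4.5² = 33.4 m
Total distance = 7.20 + 33.4 = 40.6 m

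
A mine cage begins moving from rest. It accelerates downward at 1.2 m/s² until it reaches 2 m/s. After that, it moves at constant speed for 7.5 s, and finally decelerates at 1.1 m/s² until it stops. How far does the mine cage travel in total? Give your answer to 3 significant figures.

Phase 1 (accelerating): v₀ = 0 m/s, a = 1.2 m/s².
v = v₀ + at → t = (2 − 0) / 1.2 = 1.67 s
v² = v₀² + 2aΔx → Δx = (2² − 0²)/(2·1.2) = 1.67 m

Phase 2 (constant speed): v₀ = 2.00 m/s, a = 0 m/s².
v = v₀ + at = 2.00 + (0)(7.5) = 2.00 m/s
Δx = v₀t + ½at² = 2.00·7.5 + 0.5·0·7.5² = 15.0 m

Phase 3 (decelerating): v₀ = 2.00 m/s, a = -1.1 m/s².
v = v₀ + at → t = (0 − 2.00) / -1.1 = 1.82 s
v² = v₀² + 2aΔx → Δx = (0² − 2.00²)/(2·-1.1) = 1.82 m
Total distance = 1.67 + 15.0 + 1.82 = 18.5 m

18.5 m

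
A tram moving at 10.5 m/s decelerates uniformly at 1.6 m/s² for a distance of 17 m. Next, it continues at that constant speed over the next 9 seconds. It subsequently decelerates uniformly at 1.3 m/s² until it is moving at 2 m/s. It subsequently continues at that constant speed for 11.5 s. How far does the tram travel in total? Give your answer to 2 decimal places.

127.20 m

Phase 1 (decelerating): v₀ = 10.5 m/s, a = -1.6 m/s².
v² = v₀² + 2aΔx = 10.5² + 2·-1.6·17 = 55.8 → v = 7.47 m/s
t = (v − v₀)/a = (7.47 − 10.5)/-1.6 = 1.89 s

Phase 2 (constant speed): v₀ = 7.47 m/s, a = 0 m/s².
v = v₀ + at = 7.47 + (0)(9) = 7.47 m/s
Δx = v₀t + ½at² = 7.47·9 + 0.5·0·9² = 67.3 m

Phase 3 (decelerating): v₀ = 7.47 m/s, a = -1.3 m/s².
v = v₀ + at → t = (2 − 7.47) / -1.3 = 4.21 s
v² = v₀² + 2aΔx → Δx = (2² − 7.47²)/(2·-1.3) = 19.9 m

Phase 4 (constant speed): v₀ = 2.00 m/s, a = 0 m/s².
v = v₀ + at = 2.00 + (0)(11.5) = 2.00 m/s
Δx = v₀t + ½at² = 2.00·11.5 + 0.5·0·11.5² = 23.0 m
Total distance = 17.0 + 67.3 + 19.9 + 23.0 = 127 m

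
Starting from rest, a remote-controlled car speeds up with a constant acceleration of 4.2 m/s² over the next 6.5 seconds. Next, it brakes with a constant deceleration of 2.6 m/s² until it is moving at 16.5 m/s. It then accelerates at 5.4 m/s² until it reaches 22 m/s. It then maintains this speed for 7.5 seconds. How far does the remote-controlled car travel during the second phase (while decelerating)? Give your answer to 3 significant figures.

Phase 1 (accelerating): v₀ = 0 m/s, a = 4.2 m/s².
v = v₀ + at = 0 + (4.2)(6.5) = 27.3 m/s
Δx = v₀t + ½at² = 0·6.5 + 0.5·4.2·6.5² = 88.7 m

Phase 2 (decelerating): v₀ = 27.3 m/s, a = -2.6 m/s².
v = v₀ + at → t = (16.5 − 27.3) / -2.6 = 4.15 s
v² = v₀² + 2aΔx → Δx = (16.5² − 27.3²)/(2·-2.6) = 91.0 m
Distance in phase 2 = 91.0 m

91.0 m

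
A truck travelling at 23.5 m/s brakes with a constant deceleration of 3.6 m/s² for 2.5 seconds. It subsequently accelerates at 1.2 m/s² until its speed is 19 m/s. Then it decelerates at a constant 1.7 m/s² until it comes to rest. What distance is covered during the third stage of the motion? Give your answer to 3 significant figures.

106 m

Phase 1 (decelerating): v₀ = 23.5 m/s, a = -3.6 m/s².
v = v₀ + at = 23.5 + (-3.6)(2.5) = 14.5 m/s
Δx = v₀t + ½at² = 23.5·2.5 + 0.5·-3.6·2.5² = 47.5 m

Phase 2 (accelerating): v₀ = 14.5 m/s, a = 1.2 m/s².
v = v₀ + at → t = (19 − 14.5) / 1.2 = 3.75 s
v² = v₀² + 2aΔx → Δx = (19² − 14.5²)/(2·1.2) = 62.8 m

Phase 3 (decelerating): v₀ = 19.0 m/s, a = -1.7 m/s².
v = v₀ + at → t = (0 − 19.0) / -1.7 = 11.2 s
v² = v₀² + 2aΔx → Δx = (0² − 19.0²)/(2·-1.7) = 106 m
Distance in phase 3 = 106 m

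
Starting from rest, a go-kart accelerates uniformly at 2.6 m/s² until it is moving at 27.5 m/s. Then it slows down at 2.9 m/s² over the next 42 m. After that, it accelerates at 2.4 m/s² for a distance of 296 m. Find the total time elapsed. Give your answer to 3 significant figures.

21.1 s

Phase 1 (accelerating): v₀ = 0 m/s, a = 2.6 m/s².
v = v₀ + at → t = (27.5 − 0) / 2.6 = 10.6 s
v² = v₀² + 2aΔx → Δx = (27.5² − 0²)/(2·2.6) = 145 m

Phase 2 (decelerating): v₀ = 27.5 m/s, a = -2.9 m/s².
v² = v₀² + 2aΔx = 27.5² + 2·-2.9·42 = 513 → v = 22.6 m/s
t = (v − v₀)/a = (22.6 − 27.5)/-2.9 = 1.68 s

Phase 3 (accelerating): v₀ = 22.6 m/s, a = 2.4 m/s².
v² = v₀² + 2aΔx = 22.6² + 2·2.4·296 = 1930 → v = 44.0 m/s
t = (v − v₀)/a = (44.0 − 22.6)/2.4 = 8.89 s
Total time = 10.6 + 1.68 + 8.89 = 21.1 s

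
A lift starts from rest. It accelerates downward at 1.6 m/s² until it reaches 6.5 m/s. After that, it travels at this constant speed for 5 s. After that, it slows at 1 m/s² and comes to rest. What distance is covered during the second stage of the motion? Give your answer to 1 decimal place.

32.5 m

Phase 1 (accelerating): v₀ = 0 m/s, a = 1.6 m/s².
v = v₀ + at → t = (6.5 − 0) / 1.6 = 4.06 s
v² = v₀² + 2aΔx → Δx = (6.5² − 0²)/(2·1.6) = 13.2 m

Phase 2 (constant speed): v₀ = 6.50 m/s, a = 0 m/s².
v = v₀ + at = 6.50 + (0)(5) = 6.50 m/s
Δx = v₀t + ½at² = 6.50·5 + 0.5·0·5² = 32.5 m
Distance in phase 2 = 32.5 m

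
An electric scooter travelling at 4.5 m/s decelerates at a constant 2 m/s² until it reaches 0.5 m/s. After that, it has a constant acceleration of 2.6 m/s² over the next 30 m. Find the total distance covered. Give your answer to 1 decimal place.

35.0 m

Phase 1 (decelerating): v₀ = 4.50 m/s, a = -2 m/s².
v = v₀ + at → t = (0.5 − 4.50) / -2 = 2.00 s
v² = v₀² + 2aΔx → Δx = (0.5² − 4.50²)/(2·-2) = 5.00 m

Phase 2 (accelerating): v₀ = 0.500 m/s, a = 2.6 m/s².
v² = v₀² + 2aΔx = 0.500² + 2·2.6·30 = 156 → v = 12.5 m/s
t = (v − v₀)/a = (12.5 − 0.500)/2.6 = 4.62 s
Total distance = 5.00 + 30.0 = 35.0 m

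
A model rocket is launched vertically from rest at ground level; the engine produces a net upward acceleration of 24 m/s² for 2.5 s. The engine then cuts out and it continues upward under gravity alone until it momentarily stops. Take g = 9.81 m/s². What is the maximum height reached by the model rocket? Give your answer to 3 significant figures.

258 m

Phase 1 (powered ascent): v₀ = 0 m/s, a = 24 m/s².
v = v₀ + at = 0 + (24)(2.5) = 60.0 m/s
Δx = v₀t + ½at² = 0·2.5 + 0.5·24·2.5² = 75.0 m

Phase 2 (coasting upward): v₀ = 60.0 m/s, a = -9.81 m/s².
v = v₀ + at → t = (0 − 60.0) / -9.81 = 6.12 s
v² = v₀² + 2aΔx → Δx = (0² − 60.0²)/(2·-9.81) = 183 m
Maximum height = 75.0 + 183 = 258 m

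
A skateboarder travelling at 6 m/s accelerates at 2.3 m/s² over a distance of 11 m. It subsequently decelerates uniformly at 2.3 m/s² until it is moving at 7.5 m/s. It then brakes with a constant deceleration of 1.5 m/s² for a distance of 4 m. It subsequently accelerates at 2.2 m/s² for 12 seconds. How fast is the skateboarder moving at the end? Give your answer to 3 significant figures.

Phase 1 (accelerating): v₀ = 6.00 m/s, a = 2.3 m/s².
v² = v₀² + 2aΔx = 6.00² + 2·2.3·11 = 86.6 → v = 9.31 m/s
t = (v − v₀)/a = (9.31 − 6.00)/2.3 = 1.44 s

Phase 2 (decelerating): v₀ = 9.31 m/s, a = -2.3 m/s².
v = v₀ + at → t = (7.5 − 9.31) / -2.3 = 0.785 s
v² = v₀² + 2aΔx → Δx = (7.5² − 9.31²)/(2·-2.3) = 6.60 m

Phase 3 (decelerating): v₀ = 7.50 m/s, a = -1.5 m/s².
v² = v₀² + 2aΔx = 7.50² + 2·-1.5·4 = 44.2 → v = 6.65 m/s
t = (v − v₀)/a = (6.65 − 7.50)/-1.5 = 0.565 s

Phase 4 (accelerating): v₀ = 6.65 m/s, a = 2.2 m/s².
v = v₀ + at = 6.65 + (2.2)(12) = 33.1 m/s
Δx = v₀t + ½at² = 6.65·12 + 0.5·2.2·12² = 238 m
Final speed = 33.1 m/s

33.1 m/s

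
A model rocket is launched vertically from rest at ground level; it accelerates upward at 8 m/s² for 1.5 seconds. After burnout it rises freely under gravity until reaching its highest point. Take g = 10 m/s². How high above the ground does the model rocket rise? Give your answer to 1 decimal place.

16.2 m

Phase 1 (powered ascent): v₀ = 0 m/s, a = 8 m/s².
v = v₀ + at = 0 + (8)(1.5) = 12.0 m/s
Δx = v₀t + ½at² = 0·1.5 + 0.5·8·1.5² = 9.00 m

Phase 2 (coasting upward): v₀ = 12.0 m/s, a = -10 m/s².
v = v₀ + at → t = (0 − 12.0) / -10 = 1.20 s
v² = v₀² + 2aΔx → Δx = (0² − 12.0²)/(2·-10) = 7.20 m
Maximum height = 9.00 + 7.20 = 16.2 m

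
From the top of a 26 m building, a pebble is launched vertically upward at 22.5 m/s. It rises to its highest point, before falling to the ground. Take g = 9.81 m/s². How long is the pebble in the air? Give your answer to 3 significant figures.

Phase 1 (rising): v₀ = 22.5 m/s, a = -9.81 m/s².
v = v₀ + at → t = (0 − 22.5) / -9.81 = 2.29 s
v² = v₀² + 2aΔx → Δx = (0² − 22.5²)/(2·-9.81) = 25.8 m

Phase 2 (falling): v₀ = 0 m/s, a = -9.81 m/s².
Falls 51.8 m from rest: t = √(2·51.8/9.81) = 3.25 s; v = g·t = 31.9 m/s.
Total time = 2.29 + 3.25 = 5.54 s

5.54 s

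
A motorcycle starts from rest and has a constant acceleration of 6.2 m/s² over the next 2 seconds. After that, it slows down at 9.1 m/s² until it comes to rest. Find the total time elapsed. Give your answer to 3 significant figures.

Phase 1 (accelerating): v₀ = 0 m/s, a = 6.2 m/s².
v = v₀ + at = 0 + (6.2)(2) = 12.4 m/s
Δx = v₀t + ½at² = 0·2 + 0.5·6.2·2² = 12.4 m

Phase 2 (decelerating): v₀ = 12.4 m/s, a = -9.1 m/s².
v = v₀ + at → t = (0 − 12.4) / -9.1 = 1.36 s
v² = v₀² + 2aΔx → Δx = (0² − 12.4²)/(2·-9.1) = 8.45 m
Total time = 2.00 + 1.36 = 3.36 s

3.36 s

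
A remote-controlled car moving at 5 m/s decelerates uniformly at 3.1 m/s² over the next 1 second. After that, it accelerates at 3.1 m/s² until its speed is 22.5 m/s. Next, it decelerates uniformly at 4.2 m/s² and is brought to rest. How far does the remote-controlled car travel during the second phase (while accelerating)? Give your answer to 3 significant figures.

81.1 m

Phase 1 (decelerating): v₀ = 5.00 m/s, a = -3.1 m/s².
v = v₀ + at = 5.00 + (-3.1)(1) = 1.90 m/s
Δx = v₀t + ½at² = 5.00·1 + 0.5·-3.1·1² = 3.45 m

Phase 2 (accelerating): v₀ = 1.90 m/s, a = 3.1 m/s².
v = v₀ + at → t = (22.5 − 1.90) / 3.1 = 6.65 s
v² = v₀² + 2aΔx → Δx = (22.5² − 1.90²)/(2·3.1) = 81.1 m
Distance in phase 2 = 81.1 m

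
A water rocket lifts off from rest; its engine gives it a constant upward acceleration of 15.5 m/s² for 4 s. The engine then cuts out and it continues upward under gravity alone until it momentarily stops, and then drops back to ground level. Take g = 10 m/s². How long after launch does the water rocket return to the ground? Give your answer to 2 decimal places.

Phase 1 (powered ascent): v₀ = 0 m/s, a = 15.5 m/s².
v = v₀ + at = 0 + (15.5)(4) = 62.0 m/s
Δx = v₀t + ½at² = 0·4 + 0.5·15.5·4² = 124 m

Phase 2 (coasting upward): v₀ = 62.0 m/s, a = -10 m/s².
v = v₀ + at → t = (0 − 62.0) / -10 = 6.20 s
v² = v₀² + 2aΔx → Δx = (0² − 62.0²)/(2·-10) = 192 m

Phase 3 (free fall): v₀ = 0 m/s, a = -10 m/s².
Falls 316 m from rest: t = √(2·316/10) = 7.95 s; v = g·t = 79.5 m/s.
Total time = 4.00 + 6.20 + 7.95 = 18.2 s

18.15 s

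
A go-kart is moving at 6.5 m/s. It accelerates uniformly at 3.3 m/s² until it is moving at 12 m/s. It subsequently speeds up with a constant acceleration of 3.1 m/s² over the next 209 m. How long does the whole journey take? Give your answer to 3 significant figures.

10.0 s

Phase 1 (accelerating): v₀ = 6.50 m/s, a = 3.3 m/s².
v = v₀ + at → t = (12 − 6.50) / 3.3 = 1.67 s
v² = v₀² + 2aΔx → Δx = (12² − 6.50²)/(2·3.3) = 15.4 m

Phase 2 (accelerating): v₀ = 12.0 m/s, a = 3.1 m/s².
v² = v₀² + 2aΔx = 12.0² + 2·3.1·209 = 1440 → v = 37.9 m/s
t = (v − v₀)/a = (37.9 − 12.0)/3.1 = 8.37 s
Total time = 1.67 + 8.37 = 10.0 s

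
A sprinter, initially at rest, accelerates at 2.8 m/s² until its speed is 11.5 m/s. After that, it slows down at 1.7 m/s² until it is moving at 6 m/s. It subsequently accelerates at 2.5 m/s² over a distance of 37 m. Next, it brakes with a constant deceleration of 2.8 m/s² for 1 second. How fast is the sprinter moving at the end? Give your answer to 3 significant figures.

Phase 1 (accelerating): v₀ = 0 m/s, a = 2.8 m/s².
v = v₀ + at → t = (11.5 − 0) / 2.8 = 4.11 s
v² = v₀² + 2aΔx → Δx = (11.5² − 0²)/(2·2.8) = 23.6 m

Phase 2 (decelerating): v₀ = 11.5 m/s, a = -1.7 m/s².
v = v₀ + at → t = (6 − 11.5) / -1.7 = 3.24 s
v² = v₀² + 2aΔx → Δx = (6² − 11.5²)/(2·-1.7) = 28.3 m

Phase 3 (accelerating): v₀ = 6.00 m/s, a = 2.5 m/s².
v² = v₀² + 2aΔx = 6.00² + 2·2.5·37 = 221 → v = 14.9 m/s
t = (v − v₀)/a = (14.9 − 6.00)/2.5 = 3.55 s

Phase 4 (decelerating): v₀ = 14.9 m/s, a = -2.8 m/s².
v = v₀ + at = 14.9 + (-2.8)(1) = 12.1 m/s
Δx = v₀t + ½at² = 14.9·1 + 0.5·-2.8·1² = 13.5 m
Final speed = 12.1 m/s

12.1 m/s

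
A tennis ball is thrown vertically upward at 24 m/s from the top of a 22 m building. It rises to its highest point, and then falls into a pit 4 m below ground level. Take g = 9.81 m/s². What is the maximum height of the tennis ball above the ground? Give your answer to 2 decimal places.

51.36 m

Phase 1 (rising): v₀ = 24.0 m/s, a = -9.81 m/s².
v = v₀ + at → t = (0 − 24.0) / -9.81 = 2.45 s
v² = v₀² + 2aΔx → Δx = (0² − 24.0²)/(2·-9.81) = 29.4 m
Maximum height = 22 + 29.4 = 51.4 m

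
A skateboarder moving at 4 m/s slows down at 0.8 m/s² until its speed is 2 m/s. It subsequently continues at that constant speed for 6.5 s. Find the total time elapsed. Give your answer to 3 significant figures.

9.00 s

Phase 1 (decelerating): v₀ = 4.00 m/s, a = -0.8 m/s².
v = v₀ + at → t = (2 − 4.00) / -0.8 = 2.50 s
v² = v₀² + 2aΔx → Δx = (2² − 4.00²)/(2·-0.8) = 7.50 m

Phase 2 (constant speed): v₀ = 2.00 m/s, a = 0 m/s².
v = v₀ + at = 2.00 + (0)(6.5) = 2.00 m/s
Δx = v₀t + ½at² = 2.00·6.5 + 0.5·0·6.5² = 13.0 m
Total time = 2.50 + 6.50 = 9.00 s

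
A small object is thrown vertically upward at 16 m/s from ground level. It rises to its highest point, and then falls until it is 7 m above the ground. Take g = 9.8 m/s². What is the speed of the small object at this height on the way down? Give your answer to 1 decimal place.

Phase 1 (rising): v₀ = 16.0 m/s, a = -9.8 m/s².
v = v₀ + at → t = (0 − 16.0) / -9.8 = 1.63 s
v² = v₀² + 2aΔx → Δx = (0² − 16.0²)/(2·-9.8) = 13.1 m

Phase 2 (falling): v₀ = 0 m/s, a = -9.8 m/s².
Falls 6.06 m from rest: t = √(2·6.06/9.8) = 1.11 s; v = g·t = 10.9 m/s.
Final speed = 10.9 m/s

10.9 m/s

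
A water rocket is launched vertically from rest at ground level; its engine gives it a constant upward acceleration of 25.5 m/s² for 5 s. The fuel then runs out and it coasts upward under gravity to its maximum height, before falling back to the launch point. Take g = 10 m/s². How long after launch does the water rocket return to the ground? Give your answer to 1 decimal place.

32.8 s

Phase 1 (powered ascent): v₀ = 0 m/s, a = 25.5 m/s².
v = v₀ + at = 0 + (25.5)(5) = 128 m/s
Δx = v₀t + ½at² = 0·5 + 0.5·25.5·5² = 319 m

Phase 2 (coasting upward): v₀ = 128 m/s, a = -10 m/s².
v = v₀ + at → t = (0 − 128) / -10 = 12.8 s
v² = v₀² + 2aΔx → Δx = (0² − 128²)/(2·-10) = 813 m

Phase 3 (free fall): v₀ = 0 m/s, a = -10 m/s².
Falls 1130 m from rest: t = √(2·1130/10) = 15.0 s; v = g·t = 150 m/s.
Total time = 5.00 + 12.8 + 15.0 = 32.8 s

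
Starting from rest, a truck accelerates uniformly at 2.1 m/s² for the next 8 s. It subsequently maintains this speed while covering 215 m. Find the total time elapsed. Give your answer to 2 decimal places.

20.80 s

Phase 1 (accelerating): v₀ = 0 m/s, a = 2.1 m/s².
v = v₀ + at = 0 + (2.1)(8) = 16.8 m/s
Δx = v₀t + ½at² = 0·8 + 0.5·2.1·8² = 67.2 m

Phase 2 (constant speed): v₀ = 16.8 m/s, a = 0 m/s².
Constant speed: t = d/v = 215/16.8 = 12.8 s
Total time = 8.00 + 12.8 = 20.8 s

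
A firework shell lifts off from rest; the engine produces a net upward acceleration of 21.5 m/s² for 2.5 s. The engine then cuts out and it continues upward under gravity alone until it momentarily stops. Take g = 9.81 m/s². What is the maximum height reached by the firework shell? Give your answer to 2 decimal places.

Phase 1 (powered ascent): v₀ = 0 m/s, a = 21.5 m/s².
v = v₀ + at = 0 + (21.5)(2.5) = 53.8 m/s
Δx = v₀t + ½at² = 0·2.5 + 0.5·21.5·2.5² = 67.2 m

Phase 2 (coasting upward): v₀ = 53.8 m/s, a = -9.81 m/s².
v = v₀ + at → t = (0 − 53.8) / -9.81 = 5.48 s
v² = v₀² + 2aΔx → Δx = (0² − 53.8²)/(2·-9.81) = 147 m
Maximum height = 67.2 + 147 = 214 m

214.44 m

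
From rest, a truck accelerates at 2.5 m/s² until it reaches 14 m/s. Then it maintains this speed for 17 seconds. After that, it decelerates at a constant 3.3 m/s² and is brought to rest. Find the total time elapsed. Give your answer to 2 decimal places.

26.84 s

Phase 1 (accelerating): v₀ = 0 m/s, a = 2.5 m/s².
v = v₀ + at → t = (14 − 0) / 2.5 = 5.60 s
v² = v₀² + 2aΔx → Δx = (14² − 0²)/(2·2.5) = 39.2 m

Phase 2 (constant speed): v₀ = 14.0 m/s, a = 0 m/s².
v = v₀ + at = 14.0 + (0)(17) = 14.0 m/s
Δx = v₀t + ½at² = 14.0·17 + 0.5·0·17² = 238 m

Phase 3 (decelerating): v₀ = 14.0 m/s, a = -3.3 m/s².
v = v₀ + at → t = (0 − 14.0) / -3.3 = 4.24 s
v² = v₀² + 2aΔx → Δx = (0² − 14.0²)/(2·-3.3) = 29.7 m
Total time = 5.60 + 17.0 + 4.24 = 26.8 s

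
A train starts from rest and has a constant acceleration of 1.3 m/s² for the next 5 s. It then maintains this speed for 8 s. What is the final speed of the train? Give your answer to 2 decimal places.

Phase 1 (accelerating): v₀ = 0 m/s, a = 1.3 m/s².
v = v₀ + at = 0 + (1.3)(5) = 6.50 m/s
Δx = v₀t + ½at² = 0·5 + 0.5·1.3·5² = 16.2 m

Phase 2 (constant speed): v₀ = 6.50 m/s, a = 0 m/s².
v = v₀ + at = 6.50 + (0)(8) = 6.50 m/s
Δx = v₀t + ½at² = 6.50·8 + 0.5·0·8² = 52.0 m
Final speed = 6.50 m/s

6.50 m/s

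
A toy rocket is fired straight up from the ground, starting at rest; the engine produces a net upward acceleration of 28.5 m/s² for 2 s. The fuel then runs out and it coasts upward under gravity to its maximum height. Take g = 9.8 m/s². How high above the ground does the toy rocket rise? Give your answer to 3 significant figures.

223 m

Phase 1 (powered ascent): v₀ = 0 m/s, a = 28.5 m/s².
v = v₀ + at = 0 + (28.5)(2) = 57.0 m/s
Δx = v₀t + ½at² = 0·2 + 0.5·28.5·2² = 57.0 m

Phase 2 (coasting upward): v₀ = 57.0 m/s, a = -9.8 m/s².
v = v₀ + at → t = (0 − 57.0) / -9.8 = 5.82 s
v² = v₀² + 2aΔx → Δx = (0² − 57.0²)/(2·-9.8) = 166 m
Maximum height = 57.0 + 166 = 223 m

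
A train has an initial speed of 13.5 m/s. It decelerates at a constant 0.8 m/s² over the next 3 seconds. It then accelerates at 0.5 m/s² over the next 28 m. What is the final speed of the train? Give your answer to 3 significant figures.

Phase 1 (decelerating): v₀ = 13.5 m/s, a = -0.8 m/s².
v = v₀ + at = 13.5 + (-0.8)(3) = 11.1 m/s
Δx = v₀t + ½at² = 13.5·3 + 0.5·-0.8·3² = 36.9 m

Phase 2 (accelerating): v₀ = 11.1 m/s, a = 0.5 m/s².
v² = v₀² + 2aΔx = 11.1² + 2·0.5·28 = 151 → v = 12.3 m/s
t = (v − v₀)/a = (12.3 − 11.1)/0.5 = 2.39 s
Final speed = 12.3 m/s

12.3 m/s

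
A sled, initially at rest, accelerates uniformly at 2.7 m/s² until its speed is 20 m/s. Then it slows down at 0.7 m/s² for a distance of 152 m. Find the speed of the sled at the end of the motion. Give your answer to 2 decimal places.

Phase 1 (accelerating): v₀ = 0 m/s, a = 2.7 m/s².
v = v₀ + at → t = (20 − 0) / 2.7 = 7.41 s
v² = v₀² + 2aΔx → Δx = (20² − 0²)/(2·2.7) = 74.1 m

Phase 2 (decelerating): v₀ = 20.0 m/s, a = -0.7 m/s².
v² = v₀² + 2aΔx = 20.0² + 2·-0.7·152 = 187 → v = 13.7 m/s
t = (v − v₀)/a = (13.7 − 20.0)/-0.7 = 9.03 s
Final speed = 13.7 m/s

13.68 m/s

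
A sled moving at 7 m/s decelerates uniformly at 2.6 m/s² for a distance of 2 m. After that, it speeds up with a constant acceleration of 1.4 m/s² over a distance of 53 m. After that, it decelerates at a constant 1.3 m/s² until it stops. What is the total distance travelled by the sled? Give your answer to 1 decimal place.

126.9 m

Phase 1 (decelerating): v₀ = 7.00 m/s, a = -2.6 m/s².
v² = v₀² + 2aΔx = 7.00² + 2·-2.6·2 = 38.6 → v = 6.21 m/s
t = (v − v₀)/a = (6.21 − 7.00)/-2.6 = 0.303 s

Phase 2 (accelerating): v₀ = 6.21 m/s, a = 1.4 m/s².
v² = v₀² + 2aΔx = 6.21² + 2·1.4·53 = 187 → v = 13.7 m/s
t = (v − v₀)/a = (13.7 − 6.21)/1.4 = 5.33 s

Phase 3 (decelerating): v₀ = 13.7 m/s, a = -1.3 m/s².
v = v₀ + at → t = (0 − 13.7) / -1.3 = 10.5 s
v² = v₀² + 2aΔx → Δx = (0² − 13.7²)/(2·-1.3) = 71.9 m
Total distance = 2.00 + 53.0 + 71.9 = 127 m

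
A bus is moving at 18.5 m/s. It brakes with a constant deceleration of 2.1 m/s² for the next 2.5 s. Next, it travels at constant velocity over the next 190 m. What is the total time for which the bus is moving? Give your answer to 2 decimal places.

Phase 1 (decelerating): v₀ = 18.5 m/s, a = -2.1 m/s².
v = v₀ + at = 18.5 + (-2.1)(2.5) = 13.2 m/s
Δx = v₀t + ½at² = 18.5·2.5 + 0.5·-2.1·2.5² = 39.7 m

Phase 2 (constant speed): v₀ = 13.2 m/s, a = 0 m/s².
Constant speed: t = d/v = 190/13.2 = 14.3 s
Total time = 2.50 + 14.3 = 16.8 s

16.84 s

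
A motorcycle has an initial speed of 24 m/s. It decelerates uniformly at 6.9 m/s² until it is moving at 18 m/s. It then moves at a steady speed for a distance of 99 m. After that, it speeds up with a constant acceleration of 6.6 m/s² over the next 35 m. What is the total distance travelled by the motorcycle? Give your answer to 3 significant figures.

Phase 1 (decelerating): v₀ = 24.0 m/s, a = -6.9 m/s².
v = v₀ + at → t = (18 − 24.0) / -6.9 = 0.870 s
v² = v₀² + 2aΔx → Δx = (18² − 24.0²)/(2·-6.9) = 18.3 m

Phase 2 (constant speed): v₀ = 18.0 m/s, a = 0 m/s².
Constant speed: t = d/v = 99/18.0 = 5.50 s

Phase 3 (accelerating): v₀ = 18.0 m/s, a = 6.6 m/s².
v² = v₀² + 2aΔx = 18.0² + 2·6.6·35 = 786 → v = 28.0 m/s
t = (v − v₀)/a = (28.0 − 18.0)/6.6 = 1.52 s
Total distance = 18.3 + 99.0 + 35.0 = 152 m

152 m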